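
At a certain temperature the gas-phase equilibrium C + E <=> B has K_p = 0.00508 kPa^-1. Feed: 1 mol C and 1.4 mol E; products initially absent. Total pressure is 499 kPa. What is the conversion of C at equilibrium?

X = 0.540

Basis: 1 mol C initially; let X = conversion of C. Extent ξ = X.
Species balance: n_C = 1 − X; n_E = 1.4 − X; n_B = X.
Summing: n_T = 2.4 − X.
y_i = n_i/n_T, p_i = y_i·P. K_p = p_B / (p_C p_E).
Equating to 0.00508 kPa^-1 and solving on 0 < X < 1: X = 0.540.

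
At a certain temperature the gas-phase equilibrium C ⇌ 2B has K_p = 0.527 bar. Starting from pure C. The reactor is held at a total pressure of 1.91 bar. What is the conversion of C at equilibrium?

Take 1 mol C as basis and let X be its fractional conversion, so ξ = X.
Mole table: n_C = 1 − X; n_B = 2X.
Total moles n_T = 1 + X.
y_i = n_i/n_T, p_i = y_i·P. K_p = p_B^2 / (p_C).
Equating to 0.527 bar and solving on 0 < X < 1: X = 0.254.

X = 0.254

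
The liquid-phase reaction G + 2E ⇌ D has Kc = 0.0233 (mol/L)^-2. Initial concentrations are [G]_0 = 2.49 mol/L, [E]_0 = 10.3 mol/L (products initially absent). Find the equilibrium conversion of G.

Let X = conversion of G; extent ξ = 2.49·X mol/L.
Concentrations: [G] = 2.49 − 2.49X; [E] = 10.3 − 4.98X; [D] = 2.49X.
Kc = [D] / ([G] [E]^2).
This equals 0.0233 at X = 0.566 (the root in 0 < X < 1).

X = 0.566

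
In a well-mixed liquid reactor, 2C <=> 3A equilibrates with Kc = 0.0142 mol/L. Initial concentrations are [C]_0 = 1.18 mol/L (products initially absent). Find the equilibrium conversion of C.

Let X = conversion of C; extent ξ = 1.18X/2 mol/L.
Concentrations: [C] = 1.18 − 1.18X; [A] = 1.77X.
Kc = [A]^3 / ([C]^2).
Solving Kc = 0.0142 for X ∈ (0,1): X = 0.138.

X = 0.138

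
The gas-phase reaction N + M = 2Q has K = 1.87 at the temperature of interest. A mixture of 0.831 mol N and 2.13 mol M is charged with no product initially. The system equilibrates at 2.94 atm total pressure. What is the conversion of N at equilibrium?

Let X = conversion of N (basis 0.831 mol N); extent of reaction ξ = 0.831X.
Mole table: n_N = 0.831 − 0.831X; n_M = 2.13 − 0.831X; n_Q = 1.66X.
n_T stays at 2.96 (no change in mole number).
Mole fractions y_i = n_i/n_T; K = p_Q^2 / (p_N p_M) with p_i = y_i·P.
Equating to 1.87 and solving on 0 < X < 1: X = 0.603.

X = 0.603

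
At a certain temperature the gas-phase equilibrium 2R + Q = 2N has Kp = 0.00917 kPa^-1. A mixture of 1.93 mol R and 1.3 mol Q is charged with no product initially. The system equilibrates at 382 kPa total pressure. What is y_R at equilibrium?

Let X = conversion of R (basis 1.93 mol R); extent of reaction ξ = 0.965X.
Mole table: n_R = 1.93 − 1.93X; n_Q = 1.3 − 0.965X; n_N = 1.93X.
Total moles n_T = 3.23 − 0.965X.
Mole fractions y_i = n_i/n_T; Kp = p_N^2 / (p_R^2 p_Q) with p_i = y_i·P.
This yields a degree-3 equation in X; solving on (0,1), X = 0.505.
Then n_R = 0.956, n_T = 2.74, so y_R = 0.349.

y_R = 0.349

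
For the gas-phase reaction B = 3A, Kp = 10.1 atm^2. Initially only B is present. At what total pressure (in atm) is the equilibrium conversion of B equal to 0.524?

P = 2.28 atm

Let X = conversion of B (basis 1 mol B); extent of reaction ξ = X.
At extent ξ: n_B = 1 − X; n_A = 3X.
n_T = Σnᵢ = 1 + 2X.
Kp = p_A^3 / (p_B) with p_i = (n_i/n_T)·P.
At X = 0.524: the mole-fraction product g(X) = Π y_i^ν_i = 1.946. Since Kp = g(X)·P^{2}, P = (Kp/g)^(1/2) = (10.1/1.946)^(1/2) = 2.28 atm.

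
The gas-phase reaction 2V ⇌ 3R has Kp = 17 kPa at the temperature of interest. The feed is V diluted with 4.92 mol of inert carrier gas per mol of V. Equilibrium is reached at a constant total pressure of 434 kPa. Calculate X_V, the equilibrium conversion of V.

X = 0.320

Basis: 1 mol V initially; let X = conversion of V. Extent ξ = 0.5X.
At extent ξ: n_V = 1 − X; n_R = 1.5X; n_I = 4.92 (inert).
Summing: n_T = 5.92 + 0.5X.
With p_i = (n_i/n_T)P, Kp = p_R^3 / (p_V^2).
This yields a degree-3 equation in X; solving on (0,1), X = 0.320.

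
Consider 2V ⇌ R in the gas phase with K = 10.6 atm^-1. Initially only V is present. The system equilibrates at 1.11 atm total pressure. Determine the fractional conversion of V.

X = 0.856

Take 1 mol V as basis and let X be its fractional conversion, so ξ = 0.5X.
Moles: n_V = 1 − X; n_R = 0.5X.
Total moles n_T = 1 − 0.5X.
Mole fractions y_i = n_i/n_T; K = p_R / (p_V^2) with p_i = y_i·P.
This yields a degree-2 equation in X; solving on (0,1), X = 0.856.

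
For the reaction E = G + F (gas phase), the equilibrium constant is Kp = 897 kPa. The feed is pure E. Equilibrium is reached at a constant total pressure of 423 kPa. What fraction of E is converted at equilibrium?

X = 0.824

Basis: 1 mol E initially; let X = conversion of E. Extent ξ = X.
Species balance: n_E = 1 − X; n_G = X; n_F = X.
Summing: n_T = 1 + X.
With p_i = (n_i/n_T)P, Kp = p_G p_F / (p_E).
Equating to 897 kPa and solving on 0 < X < 1: X = 0.824.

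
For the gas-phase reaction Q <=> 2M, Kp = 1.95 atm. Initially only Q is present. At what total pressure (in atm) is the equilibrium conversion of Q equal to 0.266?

P = 6.4 atm

Let X = conversion of Q (basis 1 mol Q); extent of reaction ξ = X.
Mole table: n_Q = 1 − X; n_M = 2X.
Summing: n_T = 1 + X.
Kp = p_M^2 / (p_Q) with p_i = (n_i/n_T)·P.
At X = 0.266: the mole-fraction product g(X) = Π y_i^ν_i = 0.3046. Since Kp = g(X)·P^{1}, P = (Kp/g)^(1/1) = (1.95/0.3046)^(1/1) = 6.4 atm.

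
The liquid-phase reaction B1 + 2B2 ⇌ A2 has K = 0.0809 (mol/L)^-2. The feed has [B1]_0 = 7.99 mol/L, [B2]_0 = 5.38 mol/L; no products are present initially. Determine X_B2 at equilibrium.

Let X = conversion of B2; extent ξ = 5.38X/2 mol/L.
Concentrations: [B1] = 7.99 − 2.69X; [B2] = 5.38 − 5.38X; [A2] = 2.69X.
K = [A2] / ([B1] [B2]^2).
This equals 0.0809 at X = 0.653 (the root in 0 < X < 1).

X = 0.653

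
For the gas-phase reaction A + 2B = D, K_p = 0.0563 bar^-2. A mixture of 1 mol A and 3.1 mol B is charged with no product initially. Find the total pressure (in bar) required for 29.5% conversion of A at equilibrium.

Let X = conversion of A (basis 1 mol A); extent of reaction ξ = X.
Moles: n_A = 1 − X; n_B = 3.1 − 2X; n_D = X.
Total moles n_T = 4.1 − 2X.
K_p = p_D / (p_A p_B^2) with p_i = (n_i/n_T)·P.
At X = 0.295: the mole-fraction product g(X) = Π y_i^ν_i = 0.8183. Since K_p = g(X)·P^{-2}, P = (g/K_p)^(1/2) = (0.8183/0.0563)^(1/2) = 3.81 bar.

P = 3.81 bar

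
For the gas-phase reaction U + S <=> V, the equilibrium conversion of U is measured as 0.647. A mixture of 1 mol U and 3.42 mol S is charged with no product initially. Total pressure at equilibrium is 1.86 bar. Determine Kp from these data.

Kp = 1.34 bar^-1

Let X = conversion of U (basis 1 mol U); extent of reaction ξ = X.
Mole table: n_U = 1 − X; n_S = 3.42 − X; n_V = X.
Total moles n_T = 4.42 − X.
At X = 0.647: n_U = 0.353, n_S = 2.77, n_V = 0.647, n_T = 3.77.
p_i = (n_i/n_T)·P. Kp = p_V / (p_U p_S) = 1.34 bar^-1.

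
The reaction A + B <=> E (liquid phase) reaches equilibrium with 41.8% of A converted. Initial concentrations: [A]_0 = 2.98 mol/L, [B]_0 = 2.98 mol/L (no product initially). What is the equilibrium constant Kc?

Kc = 0.414 L/mol

Let X = conversion of A.
Concentrations: [A] = 2.98 − 2.98X; [B] = 2.98 − 2.98X; [E] = 2.98X.
At X = 0.418: [A] = 1.73, [B] = 1.73, [E] = 1.25.
Kc = [E] / ([A] [B]) = 0.414 L/mol.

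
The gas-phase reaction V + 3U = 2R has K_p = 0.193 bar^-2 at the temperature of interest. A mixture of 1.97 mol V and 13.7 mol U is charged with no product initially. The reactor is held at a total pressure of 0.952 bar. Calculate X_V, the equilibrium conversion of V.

X = 0.338

Take 1.97 mol V as basis and let X be its fractional conversion, so ξ = 1.97X.
Mole table: n_V = 1.97 − 1.97X; n_U = 13.7 − 5.91X; n_R = 3.94X.
Summing: n_T = 15.7 − 3.94X.
Mole fractions y_i = n_i/n_T; K_p = p_R^2 / (p_V p_U^3) with p_i = y_i·P.
Substituting and setting equal to 0.193 bar^-2 gives a polynomial in X; the root in (0,1) is X = 0.338.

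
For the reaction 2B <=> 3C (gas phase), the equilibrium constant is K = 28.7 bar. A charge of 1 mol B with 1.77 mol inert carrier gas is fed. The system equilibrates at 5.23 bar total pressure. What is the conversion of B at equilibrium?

Let X = conversion of B (basis 1 mol B); extent of reaction ξ = 0.5X.
Moles: n_B = 1 − X; n_C = 1.5X; n_I = 1.77 (inert).
n_T = Σnᵢ = 2.77 + 0.5X.
With p_i = (n_i/n_T)P, K = p_C^3 / (p_B^2).
This yields a degree-3 equation in X; solving on (0,1), X = 0.726.

X = 0.726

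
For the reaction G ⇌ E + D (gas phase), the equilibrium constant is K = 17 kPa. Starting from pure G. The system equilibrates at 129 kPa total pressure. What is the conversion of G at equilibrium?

X = 0.341

Take 1 mol G as basis and let X be its fractional conversion, so ξ = X.
Species balance: n_G = 1 − X; n_E = X; n_D = X.
Total moles n_T = 1 + X.
With p_i = (n_i/n_T)P, K = p_E p_D / (p_G).
Equating to 17 kPa and solving on 0 < X < 1: X = 0.341.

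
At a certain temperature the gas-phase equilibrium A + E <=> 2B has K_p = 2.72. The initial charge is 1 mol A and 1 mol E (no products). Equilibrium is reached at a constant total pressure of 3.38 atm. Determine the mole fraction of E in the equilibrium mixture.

Basis: 1 mol A initially; let X = conversion of A. Extent ξ = X.
Species balance: n_A = 1 − X; n_E = 1 − X; n_B = 2X.
Total moles n_T = 2 (Δν = 0, constant).
y_i = n_i/n_T, p_i = y_i·P. K_p = p_B^2 / (p_A p_E).
Equating to 2.72 and solving on 0 < X < 1: X = 0.452.
Then n_E = 0.548, n_T = 2, so y_E = 0.274.

y_E = 0.274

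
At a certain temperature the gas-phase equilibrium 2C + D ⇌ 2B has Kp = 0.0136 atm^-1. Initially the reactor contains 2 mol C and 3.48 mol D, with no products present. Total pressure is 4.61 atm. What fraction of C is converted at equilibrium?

X = 0.165

Take 2 mol C as basis and let X be its fractional conversion, so ξ = X.
Mole table: n_C = 2 − 2X; n_D = 3.48 − X; n_B = 2X.
Summing: n_T = 5.48 − X.
y_i = n_i/n_T, p_i = y_i·P. Kp = p_B^2 / (p_C^2 p_D).
This yields a degree-3 equation in X; solving on (0,1), X = 0.165.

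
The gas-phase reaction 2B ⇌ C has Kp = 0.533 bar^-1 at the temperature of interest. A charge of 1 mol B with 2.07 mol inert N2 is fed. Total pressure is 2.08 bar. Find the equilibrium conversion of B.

Take 1 mol B as basis and let X be its fractional conversion, so ξ = 0.5X.
At extent ξ: n_B = 1 − X; n_C = 0.5X; n_I = 2.07 (inert).
n_T = Σnᵢ = 3.07 − 0.5X.
With p_i = (n_i/n_T)P, Kp = p_C / (p_B^2).
Substituting and setting equal to 0.533 bar^-1 gives a polynomial in X; the root in (0,1) is X = 0.336.

X = 0.336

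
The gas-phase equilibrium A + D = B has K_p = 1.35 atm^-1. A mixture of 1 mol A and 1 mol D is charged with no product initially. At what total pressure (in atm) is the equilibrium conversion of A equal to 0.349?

P = 1.01 atm

Let X = conversion of A (basis 1 mol A); extent of reaction ξ = X.
Mole table: n_A = 1 − X; n_D = 1 − X; n_B = X.
n_T = Σnᵢ = 2 − X.
K_p = p_B / (p_A p_D) with p_i = (n_i/n_T)·P.
At X = 0.349: the mole-fraction product g(X) = Π y_i^ν_i = 1.36. Since K_p = g(X)·P^{-1}, P = (g/K_p)^(1/1) = (1.36/1.35)^(1/1) = 1.01 atm.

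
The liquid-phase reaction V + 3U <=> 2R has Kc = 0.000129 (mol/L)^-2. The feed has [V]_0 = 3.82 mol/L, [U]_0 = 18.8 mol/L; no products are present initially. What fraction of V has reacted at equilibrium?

Let X = conversion of V; extent ξ = 3.82·X mol/L.
Concentrations: [V] = 3.82 − 3.82X; [U] = 18.8 − 11.5X; [R] = 7.64X.
Kc = [R]^2 / ([V] [U]^3).
Equating to 0.000129 (mol/L)^-2: the physical root is X = 0.180.

X = 0.180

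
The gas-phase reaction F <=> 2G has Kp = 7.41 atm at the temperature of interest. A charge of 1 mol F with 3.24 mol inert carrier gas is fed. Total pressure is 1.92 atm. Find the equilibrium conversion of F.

Basis: 1 mol F initially; let X = conversion of F. Extent ξ = X.
Moles: n_F = 1 − X; n_G = 2X; n_I = 3.24 (inert).
Summing: n_T = 4.24 + X.
Mole fractions y_i = n_i/n_T; Kp = p_G^2 / (p_F) with p_i = y_i·P.
Substituting and setting equal to 7.41 atm gives a polynomial in X; the root in (0,1) is X = 0.852.

X = 0.852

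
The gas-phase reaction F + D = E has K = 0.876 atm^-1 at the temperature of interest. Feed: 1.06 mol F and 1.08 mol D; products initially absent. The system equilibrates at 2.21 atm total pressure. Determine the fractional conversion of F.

Take 1.06 mol F as basis and let X be its fractional conversion, so ξ = 1.06X.
Moles: n_F = 1.06 − 1.06X; n_D = 1.08 − 1.06X; n_E = 1.06X.
Summing: n_T = 2.14 − 1.06X.
With p_i = (n_i/n_T)P, K = p_E / (p_F p_D).
Equating to 0.876 atm^-1 and solving on 0 < X < 1: X = 0.420.

X = 0.420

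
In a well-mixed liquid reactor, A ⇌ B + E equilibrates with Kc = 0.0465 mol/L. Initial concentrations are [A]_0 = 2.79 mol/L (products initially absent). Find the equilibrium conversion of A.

Let X = conversion of A; extent ξ = 2.79·X mol/L.
Concentrations: [A] = 2.79 − 2.79X; [B] = 2.79X; [E] = 2.79X.
Kc = [B] [E] / ([A]).
This equals 0.0465 at X = 0.121 (the root in 0 < X < 1).

X = 0.121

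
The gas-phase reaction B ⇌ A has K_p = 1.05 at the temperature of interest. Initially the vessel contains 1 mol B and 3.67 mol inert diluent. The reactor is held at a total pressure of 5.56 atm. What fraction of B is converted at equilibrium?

X = 0.512

Let X = conversion of B (basis 1 mol B); extent of reaction ξ = X.
At extent ξ: n_B = 1 − X; n_A = X; n_I = 3.67 (inert).
n_T stays at 4.67 (no change in mole number).
With p_i = (n_i/n_T)P, K_p = p_A / (p_B).
Equating to 1.05 and solving on 0 < X < 1: X = 0.512.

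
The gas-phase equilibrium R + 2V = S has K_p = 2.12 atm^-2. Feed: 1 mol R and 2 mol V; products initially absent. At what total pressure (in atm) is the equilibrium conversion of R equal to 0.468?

Let X = conversion of R (basis 1 mol R); extent of reaction ξ = X.
Species balance: n_R = 1 − X; n_V = 2 − 2X; n_S = X.
Total moles n_T = 3 − 2X.
K_p = p_S / (p_R p_V^2) with p_i = (n_i/n_T)·P.
At X = 0.468: the mole-fraction product g(X) = Π y_i^ν_i = 3.31. Since K_p = g(X)·P^{-2}, P = (g/K_p)^(1/2) = (3.31/2.12)^(1/2) = 1.25 atm.

P = 1.25 atm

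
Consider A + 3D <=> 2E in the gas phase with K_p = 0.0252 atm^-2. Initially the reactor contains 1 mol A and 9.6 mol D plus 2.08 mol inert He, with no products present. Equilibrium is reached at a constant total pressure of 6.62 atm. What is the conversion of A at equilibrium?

X = 0.615

Take 1 mol A as basis and let X be its fractional conversion, so ξ = X.
Moles: n_A = 1 − X; n_D = 9.6 − 3X; n_E = 2X; n_I = 2.08 (inert).
Total moles n_T = 12.7 − 2X.
Mole fractions y_i = n_i/n_T; K_p = p_E^2 / (p_A p_D^3) with p_i = y_i·P.
This yields a degree-4 equation in X; solving on (0,1), X = 0.615.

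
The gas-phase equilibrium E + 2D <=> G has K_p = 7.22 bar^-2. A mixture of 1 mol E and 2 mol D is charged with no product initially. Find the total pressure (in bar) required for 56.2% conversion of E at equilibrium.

Take 1 mol E as basis and let X be its fractional conversion, so ξ = X.
Moles: n_E = 1 − X; n_D = 2 − 2X; n_G = X.
Summing: n_T = 3 − 2X.
K_p = p_G / (p_E p_D^2) with p_i = (n_i/n_T)·P.
At X = 0.562: the mole-fraction product g(X) = Π y_i^ν_i = 5.885. Since K_p = g(X)·P^{-2}, P = (g/K_p)^(1/2) = (5.885/7.22)^(1/2) = 0.903 bar.

P = 0.903 bar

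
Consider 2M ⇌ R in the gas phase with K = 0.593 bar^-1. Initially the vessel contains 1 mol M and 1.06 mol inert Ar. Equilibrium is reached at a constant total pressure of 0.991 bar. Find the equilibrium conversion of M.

Basis: 1 mol M initially; let X = conversion of M. Extent ξ = 0.5X.
At extent ξ: n_M = 1 − X; n_R = 0.5X; n_I = 1.06 (inert).
Total moles n_T = 2.06 − 0.5X.
y_i = n_i/n_T, p_i = y_i·P. K = p_R / (p_M^2).
Substituting and setting equal to 0.593 bar^-1 gives a polynomial in X; the root in (0,1) is X = 0.301.

X = 0.301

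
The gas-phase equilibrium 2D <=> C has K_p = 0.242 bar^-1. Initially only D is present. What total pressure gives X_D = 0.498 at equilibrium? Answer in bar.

Let X = conversion of D (basis 1 mol D); extent of reaction ξ = 0.5X.
At extent ξ: n_D = 1 − X; n_C = 0.5X.
Total moles n_T = 1 − 0.5X.
K_p = p_C / (p_D^2) with p_i = (n_i/n_T)·P.
At X = 0.498: the mole-fraction product g(X) = Π y_i^ν_i = 0.742. Since K_p = g(X)·P^{-1}, P = (g/K_p)^(1/1) = (0.742/0.242)^(1/1) = 3.07 bar.

P = 3.07 bar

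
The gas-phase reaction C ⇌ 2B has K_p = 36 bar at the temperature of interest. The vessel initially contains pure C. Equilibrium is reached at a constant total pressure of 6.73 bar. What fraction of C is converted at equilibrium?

X = 0.756

Take 1 mol C as basis and let X be its fractional conversion, so ξ = X.
Mole table: n_C = 1 − X; n_B = 2X.
Summing: n_T = 1 + X.
With p_i = (n_i/n_T)P, K_p = p_B^2 / (p_C).
Substituting and setting equal to 36 bar gives a polynomial in X; the root in (0,1) is X = 0.756.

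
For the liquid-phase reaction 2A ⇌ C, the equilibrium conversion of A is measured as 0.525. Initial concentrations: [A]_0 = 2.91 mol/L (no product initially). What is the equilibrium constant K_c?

Let X = conversion of A.
Concentrations: [A] = 2.91 − 2.91X; [C] = 1.46X.
At X = 0.525: [A] = 1.38, [C] = 0.764.
K_c = [C] / ([A]^2) = 0.4 L/mol.

K_c = 0.4 L/mol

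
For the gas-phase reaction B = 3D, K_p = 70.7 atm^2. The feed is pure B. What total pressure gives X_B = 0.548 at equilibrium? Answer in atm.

P = 5.62 atm

Basis: 1 mol B initially; let X = conversion of B. Extent ξ = X.
Moles: n_B = 1 − X; n_D = 3X.
Total moles n_T = 1 + 2X.
K_p = p_D^3 / (p_B) with p_i = (n_i/n_T)·P.
At X = 0.548: the mole-fraction product g(X) = Π y_i^ν_i = 2.238. Since K_p = g(X)·P^{2}, P = (K_p/g)^(1/2) = (70.7/2.238)^(1/2) = 5.62 atm.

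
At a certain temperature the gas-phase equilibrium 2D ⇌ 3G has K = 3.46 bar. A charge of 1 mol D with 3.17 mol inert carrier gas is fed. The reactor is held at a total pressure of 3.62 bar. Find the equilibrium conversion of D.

Basis: 1 mol D initially; let X = conversion of D. Extent ξ = 0.5X.
At extent ξ: n_D = 1 − X; n_G = 1.5X; n_I = 3.17 (inert).
Summing: n_T = 4.17 + 0.5X.
Mole fractions y_i = n_i/n_T; K = p_G^3 / (p_D^2) with p_i = y_i·P.
Substituting and setting equal to 3.46 bar gives a polynomial in X; the root in (0,1) is X = 0.593.

X = 0.593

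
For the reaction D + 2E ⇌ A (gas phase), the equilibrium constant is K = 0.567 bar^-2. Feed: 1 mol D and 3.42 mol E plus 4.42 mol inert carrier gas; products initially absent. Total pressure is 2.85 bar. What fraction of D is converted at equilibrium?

X = 0.341

Basis: 1 mol D initially; let X = conversion of D. Extent ξ = X.
At extent ξ: n_D = 1 − X; n_E = 3.42 − 2X; n_A = X; n_I = 4.42 (inert).
n_T = Σnᵢ = 8.84 − 2X.
y_i = n_i/n_T, p_i = y_i·P. K = p_A / (p_D p_E^2).
This yields a degree-3 equation in X; solving on (0,1), X = 0.341.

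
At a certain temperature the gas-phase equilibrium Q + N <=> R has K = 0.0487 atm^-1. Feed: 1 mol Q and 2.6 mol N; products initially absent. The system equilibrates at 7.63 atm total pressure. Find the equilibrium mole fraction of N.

y_N = 0.705

Basis: 1 mol Q initially; let X = conversion of Q. Extent ξ = X.
At extent ξ: n_Q = 1 − X; n_N = 2.6 − X; n_R = X.
Total moles n_T = 3.6 − X.
Mole fractions y_i = n_i/n_T; K = p_R / (p_Q p_N) with p_i = y_i·P.
Equating to 0.0487 atm^-1 and solving on 0 < X < 1: X = 0.208.
Then n_N = 2.39, n_T = 3.39, so y_N = 0.705.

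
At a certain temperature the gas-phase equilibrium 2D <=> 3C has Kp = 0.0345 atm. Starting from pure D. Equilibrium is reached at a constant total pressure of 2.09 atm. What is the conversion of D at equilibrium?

Take 1 mol D as basis and let X be its fractional conversion, so ξ = 0.5X.
At extent ξ: n_D = 1 − X; n_C = 1.5X.
Summing: n_T = 1 + 0.5X.
With p_i = (n_i/n_T)P, Kp = p_C^3 / (p_D^2).
This yields a degree-3 equation in X; solving on (0,1), X = 0.155.

X = 0.155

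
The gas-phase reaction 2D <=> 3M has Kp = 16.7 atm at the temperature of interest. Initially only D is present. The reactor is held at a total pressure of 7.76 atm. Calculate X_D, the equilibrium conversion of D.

Let X = conversion of D (basis 1 mol D); extent of reaction ξ = 0.5X.
Moles: n_D = 1 − X; n_M = 1.5X.
Total moles n_T = 1 + 0.5X.
y_i = n_i/n_T, p_i = y_i·P. Kp = p_M^3 / (p_D^2).
Substituting and setting equal to 16.7 atm gives a polynomial in X; the root in (0,1) is X = 0.549.

X = 0.549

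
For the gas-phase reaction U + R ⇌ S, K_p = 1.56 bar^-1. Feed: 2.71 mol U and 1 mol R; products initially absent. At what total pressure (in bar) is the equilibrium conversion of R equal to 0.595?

P = 1.39 bar

Let X = conversion of R (basis 1 mol R); extent of reaction ξ = X.
At extent ξ: n_U = 2.71 − X; n_R = 1 − X; n_S = X.
Total moles n_T = 3.71 − X.
K_p = p_S / (p_U p_R) with p_i = (n_i/n_T)·P.
At X = 0.595: the mole-fraction product g(X) = Π y_i^ν_i = 2.164. Since K_p = g(X)·P^{-1}, P = (g/K_p)^(1/1) = (2.164/1.56)^(1/1) = 1.39 bar.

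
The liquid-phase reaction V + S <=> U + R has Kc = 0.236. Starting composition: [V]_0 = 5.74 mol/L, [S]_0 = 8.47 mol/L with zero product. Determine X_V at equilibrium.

Let X = conversion of V; extent ξ = 5.74·X mol/L.
Concentrations: [V] = 5.74 − 5.74X; [S] = 8.47 − 5.74X; [U] = 5.74X; [R] = 5.74X.
Kc = [U] [R] / ([V] [S]).
Solving Kc = 0.236 for X ∈ (0,1): X = 0.394.

X = 0.394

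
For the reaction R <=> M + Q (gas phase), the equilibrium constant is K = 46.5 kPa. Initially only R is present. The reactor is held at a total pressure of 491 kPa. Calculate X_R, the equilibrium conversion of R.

X = 0.294

Let X = conversion of R (basis 1 mol R); extent of reaction ξ = X.
At extent ξ: n_R = 1 − X; n_M = X; n_Q = X.
n_T = Σnᵢ = 1 + X.
y_i = n_i/n_T, p_i = y_i·P. K = p_M p_Q / (p_R).
Setting this equal to 46.5 kPa and taking the physical root (0 < X < 1) gives X = 0.294.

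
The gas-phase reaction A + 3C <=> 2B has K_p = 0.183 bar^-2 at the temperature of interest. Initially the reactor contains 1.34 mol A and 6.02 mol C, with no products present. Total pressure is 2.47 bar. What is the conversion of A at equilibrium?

X = 0.463

Take 1.34 mol A as basis and let X be its fractional conversion, so ξ = 1.34X.
Mole table: n_A = 1.34 − 1.34X; n_C = 6.02 − 4.02X; n_B = 2.68X.
Summing: n_T = 7.36 − 2.68X.
With p_i = (n_i/n_T)P, K_p = p_B^2 / (p_A p_C^3).
This yields a degree-4 equation in X; solving on (0,1), X = 0.463.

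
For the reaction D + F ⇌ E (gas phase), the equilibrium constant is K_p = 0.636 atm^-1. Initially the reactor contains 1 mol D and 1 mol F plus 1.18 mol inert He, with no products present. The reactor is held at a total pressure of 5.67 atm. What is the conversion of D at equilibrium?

Take 1 mol D as basis and let X be its fractional conversion, so ξ = X.
Moles: n_D = 1 − X; n_F = 1 − X; n_E = X; n_I = 1.18 (inert).
Total moles n_T = 3.18 − X.
With p_i = (n_i/n_T)P, K_p = p_E / (p_D p_F).
Setting this equal to 0.636 atm^-1 and taking the physical root (0 < X < 1) gives X = 0.428.

X = 0.428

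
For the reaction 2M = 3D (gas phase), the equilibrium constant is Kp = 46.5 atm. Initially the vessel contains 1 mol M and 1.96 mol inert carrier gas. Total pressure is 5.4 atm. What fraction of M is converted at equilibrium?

Take 1 mol M as basis and let X be its fractional conversion, so ξ = 0.5X.
At extent ξ: n_M = 1 − X; n_D = 1.5X; n_I = 1.96 (inert).
n_T = Σnᵢ = 2.96 + 0.5X.
Mole fractions y_i = n_i/n_T; Kp = p_D^3 / (p_M^2) with p_i = y_i·P.
This yields a degree-3 equation in X; solving on (0,1), X = 0.769.

X = 0.769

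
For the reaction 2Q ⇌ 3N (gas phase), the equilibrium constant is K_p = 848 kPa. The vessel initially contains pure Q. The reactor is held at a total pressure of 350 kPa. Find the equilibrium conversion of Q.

Take 1 mol Q as basis and let X be its fractional conversion, so ξ = 0.5X.
Species balance: n_Q = 1 − X; n_N = 1.5X.
n_T = Σnᵢ = 1 + 0.5X.
With p_i = (n_i/n_T)P, K_p = p_N^3 / (p_Q^2).
Equating to 848 kPa and solving on 0 < X < 1: X = 0.561.

X = 0.561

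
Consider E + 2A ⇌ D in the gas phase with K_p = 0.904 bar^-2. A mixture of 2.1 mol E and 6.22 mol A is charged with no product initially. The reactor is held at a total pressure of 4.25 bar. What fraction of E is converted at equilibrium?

X = 0.838

Basis: 2.1 mol E initially; let X = conversion of E. Extent ξ = 2.1X.
Species balance: n_E = 2.1 − 2.1X; n_A = 6.22 − 4.2X; n_D = 2.1X.
n_T = Σnᵢ = 8.32 − 4.2X.
With p_i = (n_i/n_T)P, K_p = p_D / (p_E p_A^2).
This yields a degree-3 equation in X; solving on (0,1), X = 0.838.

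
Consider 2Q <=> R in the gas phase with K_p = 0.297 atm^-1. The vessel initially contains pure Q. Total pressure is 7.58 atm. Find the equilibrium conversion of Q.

Take 1 mol Q as basis and let X be its fractional conversion, so ξ = 0.5X.
Moles: n_Q = 1 − X; n_R = 0.5X.
n_T = Σnᵢ = 1 − 0.5X.
y_i = n_i/n_T, p_i = y_i·P. K_p = p_R / (p_Q^2).
Equating to 0.297 atm^-1 and solving on 0 < X < 1: X = 0.684.

X = 0.684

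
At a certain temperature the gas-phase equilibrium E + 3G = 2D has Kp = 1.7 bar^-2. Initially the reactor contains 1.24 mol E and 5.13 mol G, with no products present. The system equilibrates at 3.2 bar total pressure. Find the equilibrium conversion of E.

Let X = conversion of E (basis 1.24 mol E); extent of reaction ξ = 1.24X.
Moles: n_E = 1.24 − 1.24X; n_G = 5.13 − 3.72X; n_D = 2.48X.
Total moles n_T = 6.37 − 2.48X.
y_i = n_i/n_T, p_i = y_i·P. Kp = p_D^2 / (p_E p_G^3).
Substituting and setting equal to 1.7 bar^-2 gives a polynomial in X; the root in (0,1) is X = 0.748.

X = 0.748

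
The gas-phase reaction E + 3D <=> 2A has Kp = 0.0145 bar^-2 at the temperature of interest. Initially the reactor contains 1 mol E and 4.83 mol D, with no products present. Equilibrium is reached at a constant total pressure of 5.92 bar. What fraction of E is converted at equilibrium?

Take 1 mol E as basis and let X be its fractional conversion, so ξ = X.
Moles: n_E = 1 − X; n_D = 4.83 − 3X; n_A = 2X.
Total moles n_T = 5.83 − 2X.
With p_i = (n_i/n_T)P, Kp = p_A^2 / (p_E p_D^3).
Setting this equal to 0.0145 bar^-2 and taking the physical root (0 < X < 1) gives X = 0.388.

X = 0.388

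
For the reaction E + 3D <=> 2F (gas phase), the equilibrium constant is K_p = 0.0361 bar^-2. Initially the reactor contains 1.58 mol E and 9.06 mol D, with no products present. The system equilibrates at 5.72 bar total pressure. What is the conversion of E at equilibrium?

X = 0.542

Take 1.58 mol E as basis and let X be its fractional conversion, so ξ = 1.58X.
Moles: n_E = 1.58 − 1.58X; n_D = 9.06 − 4.74X; n_F = 3.16X.
Summing: n_T = 10.6 − 3.16X.
y_i = n_i/n_T, p_i = y_i·P. K_p = p_F^2 / (p_E p_D^3).
Substituting and setting equal to 0.0361 bar^-2 gives a polynomial in X; the root in (0,1) is X = 0.542.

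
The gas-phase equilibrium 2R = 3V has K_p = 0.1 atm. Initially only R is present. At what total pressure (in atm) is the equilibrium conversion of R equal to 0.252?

Let X = conversion of R (basis 1 mol R); extent of reaction ξ = 0.5X.
Species balance: n_R = 1 − X; n_V = 1.5X.
n_T = Σnᵢ = 1 + 0.5X.
K_p = p_V^3 / (p_R^2) with p_i = (n_i/n_T)·P.
At X = 0.252: the mole-fraction product g(X) = Π y_i^ν_i = 0.08573. Since K_p = g(X)·P^{1}, P = (K_p/g)^(1/1) = (0.1/0.08573)^(1/1) = 1.17 atm.

P = 1.17 atm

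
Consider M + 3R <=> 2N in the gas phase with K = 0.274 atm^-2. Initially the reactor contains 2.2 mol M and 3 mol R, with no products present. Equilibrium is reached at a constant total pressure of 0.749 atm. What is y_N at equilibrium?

Basis: 3 mol R initially; let X = conversion of R. Extent ξ = X.
At extent ξ: n_M = 2.2 − X; n_R = 3 − 3X; n_N = 2X.
Total moles n_T = 5.2 − 2X.
y_i = n_i/n_T, p_i = y_i·P. K = p_N^2 / (p_M p_R^3).
Equating to 0.274 atm^-2 and solving on 0 < X < 1: X = 0.211.
Then n_N = 0.422, n_T = 4.78, so y_N = 0.088.

y_N = 0.088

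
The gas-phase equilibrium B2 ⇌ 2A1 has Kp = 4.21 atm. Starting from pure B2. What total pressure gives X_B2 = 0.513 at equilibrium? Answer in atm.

P = 2.95 atm

Basis: 1 mol B2 initially; let X = conversion of B2. Extent ξ = X.
At extent ξ: n_B2 = 1 − X; n_A1 = 2X.
n_T = Σnᵢ = 1 + X.
Kp = p_A1^2 / (p_B2) with p_i = (n_i/n_T)·P.
At X = 0.513: the mole-fraction product g(X) = Π y_i^ν_i = 1.429. Since Kp = g(X)·P^{1}, P = (Kp/g)^(1/1) = (4.21/1.429)^(1/1) = 2.95 atm.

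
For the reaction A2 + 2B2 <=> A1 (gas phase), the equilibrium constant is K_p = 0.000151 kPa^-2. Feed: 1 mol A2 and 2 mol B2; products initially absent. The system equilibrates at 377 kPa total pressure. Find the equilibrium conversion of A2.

X = 0.728

Let X = conversion of A2 (basis 1 mol A2); extent of reaction ξ = X.
At extent ξ: n_A2 = 1 − X; n_B2 = 2 − 2X; n_A1 = X.
Total moles n_T = 3 − 2X.
Mole fractions y_i = n_i/n_T; K_p = p_A1 / (p_A2 p_B2^2) with p_i = y_i·P.
Setting this equal to 0.000151 kPa^-2 and taking the physical root (0 < X < 1) gives X = 0.728.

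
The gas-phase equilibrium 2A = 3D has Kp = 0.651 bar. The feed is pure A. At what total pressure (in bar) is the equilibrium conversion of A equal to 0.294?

Basis: 1 mol A initially; let X = conversion of A. Extent ξ = 0.5X.
Moles: n_A = 1 − X; n_D = 1.5X.
Summing: n_T = 1 + 0.5X.
Kp = p_D^3 / (p_A^2) with p_i = (n_i/n_T)·P.
At X = 0.294: the mole-fraction product g(X) = Π y_i^ν_i = 0.15. Since Kp = g(X)·P^{1}, P = (Kp/g)^(1/1) = (0.651/0.15)^(1/1) = 4.34 bar.

P = 4.34 bar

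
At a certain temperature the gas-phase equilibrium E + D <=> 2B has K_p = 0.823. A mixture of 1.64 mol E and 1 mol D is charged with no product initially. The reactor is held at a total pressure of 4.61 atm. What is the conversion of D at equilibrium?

X = 0.394

Basis: 1 mol D initially; let X = conversion of D. Extent ξ = X.
Mole table: n_E = 1.64 − X; n_D = 1 − X; n_B = 2X.
Total moles n_T = 2.64 (Δν = 0, constant).
With p_i = (n_i/n_T)P, K_p = p_B^2 / (p_E p_D).
Equating to 0.823 and solving on 0 < X < 1: X = 0.394.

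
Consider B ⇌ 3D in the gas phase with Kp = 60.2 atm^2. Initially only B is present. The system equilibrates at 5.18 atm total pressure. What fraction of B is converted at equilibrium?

X = 0.548

Take 1 mol B as basis and let X be its fractional conversion, so ξ = X.
At extent ξ: n_B = 1 − X; n_D = 3X.
Summing: n_T = 1 + 2X.
With p_i = (n_i/n_T)P, Kp = p_D^3 / (p_B).
Equating to 60.2 atm^2 and solving on 0 < X < 1: X = 0.548.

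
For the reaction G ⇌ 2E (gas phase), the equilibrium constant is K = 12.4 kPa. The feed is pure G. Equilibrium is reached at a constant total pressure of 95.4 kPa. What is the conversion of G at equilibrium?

X = 0.177

Take 1 mol G as basis and let X be its fractional conversion, so ξ = X.
At extent ξ: n_G = 1 − X; n_E = 2X.
Summing: n_T = 1 + X.
y_i = n_i/n_T, p_i = y_i·P. K = p_E^2 / (p_G).
Equating to 12.4 kPa and solving on 0 < X < 1: X = 0.177.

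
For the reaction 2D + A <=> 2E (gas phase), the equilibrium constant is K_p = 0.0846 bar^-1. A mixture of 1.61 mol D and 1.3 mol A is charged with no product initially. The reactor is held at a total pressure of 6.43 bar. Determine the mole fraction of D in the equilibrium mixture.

Let X = conversion of D (basis 1.61 mol D); extent of reaction ξ = 0.805X.
Mole table: n_D = 1.61 − 1.61X; n_A = 1.3 − 0.805X; n_E = 1.61X.
Total moles n_T = 2.91 − 0.805X.
Mole fractions y_i = n_i/n_T; K_p = p_E^2 / (p_D^2 p_A) with p_i = y_i·P.
Setting this equal to 0.0846 bar^-1 and taking the physical root (0 < X < 1) gives X = 0.316.
Then n_D = 1.1, n_T = 2.66, so y_D = 0.415.

y_D = 0.415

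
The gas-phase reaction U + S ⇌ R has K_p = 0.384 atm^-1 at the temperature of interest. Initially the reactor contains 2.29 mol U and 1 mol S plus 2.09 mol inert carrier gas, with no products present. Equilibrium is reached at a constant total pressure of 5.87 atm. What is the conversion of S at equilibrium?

Basis: 1 mol S initially; let X = conversion of S. Extent ξ = X.
Moles: n_U = 2.29 − X; n_S = 1 − X; n_R = X; n_I = 2.09 (inert).
n_T = Σnᵢ = 5.38 − X.
y_i = n_i/n_T, p_i = y_i·P. K_p = p_R / (p_U p_S).
This yields a degree-2 equation in X; solving on (0,1), X = 0.456.

X = 0.456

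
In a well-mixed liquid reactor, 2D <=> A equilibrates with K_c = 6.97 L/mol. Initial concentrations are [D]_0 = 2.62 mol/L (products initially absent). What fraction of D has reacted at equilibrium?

Let X = conversion of D; extent ξ = 2.62X/2 mol/L.
Concentrations: [D] = 2.62 − 2.62X; [A] = 1.31X.
K_c = [A] / ([D]^2).
Equating to 6.97 L/mol: the physical root is X = 0.848.

X = 0.848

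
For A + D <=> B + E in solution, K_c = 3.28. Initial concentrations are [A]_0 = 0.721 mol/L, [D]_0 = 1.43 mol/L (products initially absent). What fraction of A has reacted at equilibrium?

X = 0.822

Let X = conversion of A; extent ξ = 0.721·X mol/L.
Concentrations: [A] = 0.721 − 0.721X; [D] = 1.43 − 0.721X; [B] = 0.721X; [E] = 0.721X.
K_c = [B] [E] / ([A] [D]).
Solving K_c = 3.28 for X ∈ (0,1): X = 0.822.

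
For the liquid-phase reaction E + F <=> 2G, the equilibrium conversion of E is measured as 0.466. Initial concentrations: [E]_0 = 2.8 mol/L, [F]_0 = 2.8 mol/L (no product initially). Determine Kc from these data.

Let X = conversion of E.
Concentrations: [E] = 2.8 − 2.8X; [F] = 2.8 − 2.8X; [G] = 5.6X.
At X = 0.466: [E] = 1.5, [F] = 1.5, [G] = 2.61.
Kc = [G]^2 / ([E] [F]) = 3.05.

Kc = 3.05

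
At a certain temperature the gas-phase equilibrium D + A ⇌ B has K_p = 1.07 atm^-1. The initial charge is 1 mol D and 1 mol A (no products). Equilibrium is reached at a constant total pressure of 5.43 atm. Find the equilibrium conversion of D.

Basis: 1 mol D initially; let X = conversion of D. Extent ξ = X.
At extent ξ: n_D = 1 − X; n_A = 1 − X; n_B = X.
Summing: n_T = 2 − X.
Mole fractions y_i = n_i/n_T; K_p = p_B / (p_D p_A) with p_i = y_i·P.
Equating to 1.07 atm^-1 and solving on 0 < X < 1: X = 0.617.

X = 0.617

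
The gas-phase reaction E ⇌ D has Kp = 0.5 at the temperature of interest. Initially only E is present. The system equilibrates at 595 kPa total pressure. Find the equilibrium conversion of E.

Take 1 mol E as basis and let X be its fractional conversion, so ξ = X.
Species balance: n_E = 1 − X; n_D = X.
Total moles n_T = 1 (Δν = 0, constant).
Mole fractions y_i = n_i/n_T; Kp = p_D / (p_E) with p_i = y_i·P.
Equating to 0.5 and solving on 0 < X < 1: X = 0.333.

X = 0.333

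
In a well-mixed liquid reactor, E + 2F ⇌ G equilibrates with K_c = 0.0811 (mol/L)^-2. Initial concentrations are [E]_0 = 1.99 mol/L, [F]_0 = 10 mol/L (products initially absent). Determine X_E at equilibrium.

Let X = conversion of E; extent ξ = 1.99·X mol/L.
Concentrations: [E] = 1.99 − 1.99X; [F] = 10 − 3.98X; [G] = 1.99X.
K_c = [G] / ([E] [F]^2).
Setting equal to 0.0811 and solving for X on (0,1) gives X = 0.792.

X = 0.792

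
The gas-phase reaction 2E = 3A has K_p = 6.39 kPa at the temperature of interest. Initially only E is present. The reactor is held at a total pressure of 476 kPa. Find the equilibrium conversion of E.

X = 0.146

Let X = conversion of E (basis 1 mol E); extent of reaction ξ = 0.5X.
Mole table: n_E = 1 − X; n_A = 1.5X.
Total moles n_T = 1 + 0.5X.
y_i = n_i/n_T, p_i = y_i·P. K_p = p_A^3 / (p_E^2).
Setting this equal to 6.39 kPa and taking the physical root (0 < X < 1) gives X = 0.146.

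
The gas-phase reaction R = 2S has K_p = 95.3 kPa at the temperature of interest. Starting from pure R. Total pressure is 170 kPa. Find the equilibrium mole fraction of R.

y_R = 0.481

Take 1 mol R as basis and let X be its fractional conversion, so ξ = X.
Species balance: n_R = 1 − X; n_S = 2X.
Summing: n_T = 1 + X.
With p_i = (n_i/n_T)P, K_p = p_S^2 / (p_R).
Equating to 95.3 kPa and solving on 0 < X < 1: X = 0.351.
Then n_R = 0.649, n_T = 1.35, so y_R = 0.481.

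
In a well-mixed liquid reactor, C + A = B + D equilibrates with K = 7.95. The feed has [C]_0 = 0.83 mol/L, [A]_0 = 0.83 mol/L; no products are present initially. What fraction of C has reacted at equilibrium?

X = 0.738

Let X = conversion of C; extent ξ = 0.83·X mol/L.
Concentrations: [C] = 0.83 − 0.83X; [A] = 0.83 − 0.83X; [B] = 0.83X; [D] = 0.83X.
K = [B] [D] / ([C] [A]).
This equals 7.95 at X = 0.738 (the root in 0 < X < 1).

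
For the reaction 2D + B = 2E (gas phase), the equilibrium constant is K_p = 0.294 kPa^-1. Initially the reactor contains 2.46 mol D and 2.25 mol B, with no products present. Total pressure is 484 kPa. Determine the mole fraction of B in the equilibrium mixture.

y_B = 0.324

Let X = conversion of D (basis 2.46 mol D); extent of reaction ξ = 1.23X.
Mole table: n_D = 2.46 − 2.46X; n_B = 2.25 − 1.23X; n_E = 2.46X.
n_T = Σnᵢ = 4.71 − 1.23X.
Mole fractions y_i = n_i/n_T; K_p = p_E^2 / (p_D^2 p_B) with p_i = y_i·P.
Substituting and setting equal to 0.294 kPa^-1 gives a polynomial in X; the root in (0,1) is X = 0.872.
Then n_B = 1.18, n_T = 3.64, so y_B = 0.324.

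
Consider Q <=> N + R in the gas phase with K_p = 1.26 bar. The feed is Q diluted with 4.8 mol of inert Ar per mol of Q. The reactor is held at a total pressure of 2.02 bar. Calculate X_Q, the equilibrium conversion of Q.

X = 0.832

Basis: 1 mol Q initially; let X = conversion of Q. Extent ξ = X.
Species balance: n_Q = 1 − X; n_N = X; n_R = X; n_I = 4.8 (inert).
n_T = Σnᵢ = 5.8 + X.
Mole fractions y_i = n_i/n_T; K_p = p_N p_R / (p_Q) with p_i = y_i·P.
Equating to 1.26 bar and solving on 0 < X < 1: X = 0.832.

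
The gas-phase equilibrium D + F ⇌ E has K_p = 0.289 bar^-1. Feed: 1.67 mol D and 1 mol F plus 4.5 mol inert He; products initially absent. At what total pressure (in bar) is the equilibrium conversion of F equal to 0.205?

Basis: 1 mol F initially; let X = conversion of F. Extent ξ = X.
Species balance: n_D = 1.67 − X; n_F = 1 − X; n_E = X; n_I = 4.5 (inert).
n_T = Σnᵢ = 7.17 − X.
K_p = p_E / (p_D p_F) with p_i = (n_i/n_T)·P.
At X = 0.205: the mole-fraction product g(X) = Π y_i^ν_i = 1.226. Since K_p = g(X)·P^{-1}, P = (g/K_p)^(1/1) = (1.226/0.289)^(1/1) = 4.24 bar.

P = 4.24 bar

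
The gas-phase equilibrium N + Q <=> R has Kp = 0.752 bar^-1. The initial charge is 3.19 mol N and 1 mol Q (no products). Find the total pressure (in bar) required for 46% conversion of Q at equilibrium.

Basis: 1 mol Q initially; let X = conversion of Q. Extent ξ = X.
At extent ξ: n_N = 3.19 − X; n_Q = 1 − X; n_R = X.
n_T = Σnᵢ = 4.19 − X.
Kp = p_R / (p_N p_Q) with p_i = (n_i/n_T)·P.
At X = 0.46: the mole-fraction product g(X) = Π y_i^ν_i = 1.164. Since Kp = g(X)·P^{-1}, P = (g/Kp)^(1/1) = (1.164/0.752)^(1/1) = 1.55 bar.

P = 1.55 bar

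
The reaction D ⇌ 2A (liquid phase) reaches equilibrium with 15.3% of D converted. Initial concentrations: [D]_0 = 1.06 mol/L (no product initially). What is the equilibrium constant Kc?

Kc = 0.117 mol/L

Let X = conversion of D.
Concentrations: [D] = 1.06 − 1.06X; [A] = 2.12X.
At X = 0.153: [D] = 0.898, [A] = 0.324.
Kc = [A]^2 / ([D]) = 0.117 mol/L.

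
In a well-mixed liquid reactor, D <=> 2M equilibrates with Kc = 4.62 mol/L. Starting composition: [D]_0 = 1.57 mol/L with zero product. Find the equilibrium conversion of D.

X = 0.565

Let X = conversion of D; extent ξ = 1.57·X mol/L.
Concentrations: [D] = 1.57 − 1.57X; [M] = 3.14X.
Kc = [M]^2 / ([D]).
Equating to 4.62 mol/L: the physical root is X = 0.565.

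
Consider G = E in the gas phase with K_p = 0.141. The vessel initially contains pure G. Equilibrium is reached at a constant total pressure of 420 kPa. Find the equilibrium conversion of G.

Let X = conversion of G (basis 1 mol G); extent of reaction ξ = X.
Species balance: n_G = 1 − X; n_E = X.
n_T stays at 1 (no change in mole number).
With p_i = (n_i/n_T)P, K_p = p_E / (p_G).
This yields a degree-1 equation in X; solving on (0,1), X = 0.124.

X = 0.124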